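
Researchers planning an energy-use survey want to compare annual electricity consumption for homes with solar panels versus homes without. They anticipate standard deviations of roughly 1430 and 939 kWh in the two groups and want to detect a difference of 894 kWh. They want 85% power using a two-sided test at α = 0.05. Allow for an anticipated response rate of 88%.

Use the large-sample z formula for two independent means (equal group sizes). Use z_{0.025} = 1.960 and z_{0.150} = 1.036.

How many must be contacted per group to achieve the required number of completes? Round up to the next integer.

n = 38 per group

n = (z_{α/2} + z_β)² · (σ₁² + σ₂²) / δ²
  = (1.960 + 1.036)² · (1430² + 939² = 2926621) / 894²
  = 8.9760 · 2926621 / 799236
  = 32.87
Adjust for 88% response: 32.87 / 0.88 = 37.35.
Round up → n = 38 per group.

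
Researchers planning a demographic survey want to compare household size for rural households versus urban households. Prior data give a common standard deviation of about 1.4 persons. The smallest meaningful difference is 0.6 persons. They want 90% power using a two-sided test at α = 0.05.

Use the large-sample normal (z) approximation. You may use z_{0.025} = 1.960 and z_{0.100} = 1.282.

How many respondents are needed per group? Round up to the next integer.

n = (z_{α/2} + z_β)² · (σ₁² + σ₂²) / δ²
  = (1.960 + 1.282)² · (2·1.4² = 3.92) / 0.6²
  = 10.5106 · 3.92 / 0.36
  = 114.45
Round up → n = 115 per group.

n = 115 per group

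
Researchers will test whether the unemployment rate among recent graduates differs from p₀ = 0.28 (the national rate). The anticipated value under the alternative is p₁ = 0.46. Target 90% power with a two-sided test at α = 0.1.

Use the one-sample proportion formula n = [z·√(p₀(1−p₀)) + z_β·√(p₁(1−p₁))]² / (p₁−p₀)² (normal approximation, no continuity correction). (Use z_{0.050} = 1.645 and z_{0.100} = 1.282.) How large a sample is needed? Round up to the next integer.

n = 59

n = [z_{α/2}·√(p₀q₀) + z_β·√(p₁q₁)]² / (p₁ − p₀)²
  = [1.645·√(0.28·0.72) + 1.282·√(0.46·0.54)]² / (0.18)²
  = [1.645·0.4490 + 1.282·0.4984]² / 0.0324
  = [1.3775]² / 0.0324
  = 58.57
Round up → n = 59.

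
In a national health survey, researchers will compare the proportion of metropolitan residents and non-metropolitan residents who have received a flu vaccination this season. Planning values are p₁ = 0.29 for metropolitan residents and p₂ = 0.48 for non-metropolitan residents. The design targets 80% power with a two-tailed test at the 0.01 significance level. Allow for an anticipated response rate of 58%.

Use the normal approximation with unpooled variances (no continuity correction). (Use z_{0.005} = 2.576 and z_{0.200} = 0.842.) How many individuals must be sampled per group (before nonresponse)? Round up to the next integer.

n = (z_{α/2} + z_β)² · [p₁(1−p₁) + p₂(1−p₂)] / (p₁ − p₂)²
  = (2.576 + 0.842)² · (0.29·0.71 + 0.48·0.52) / (-0.19)²
  = (3.418)² · (0.2059 + 0.2496) / 0.0361
  = 11.6827 · 0.4555 / 0.0361
  = 147.41
Adjust for 58% response: 147.41 / 0.58 = 254.15.
Round up → n = 255 per group.

n = 255 per group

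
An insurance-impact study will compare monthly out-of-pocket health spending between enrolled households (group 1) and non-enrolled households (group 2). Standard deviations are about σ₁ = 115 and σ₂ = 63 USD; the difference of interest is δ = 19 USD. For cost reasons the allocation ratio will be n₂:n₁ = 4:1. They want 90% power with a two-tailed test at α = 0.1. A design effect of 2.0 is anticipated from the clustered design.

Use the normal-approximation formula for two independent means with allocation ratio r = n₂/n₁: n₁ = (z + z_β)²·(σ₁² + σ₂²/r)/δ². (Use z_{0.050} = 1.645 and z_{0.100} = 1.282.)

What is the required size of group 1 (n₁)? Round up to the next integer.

n₁ = 675

n₁ = (z_{α/2} + z_β)² · (σ₁² + σ₂²/r) / δ²
   = (1.645 + 1.282)² · (115² + 63²/4) / 19²
   = 8.5673 · (13225 + 992.25) / 361
   = 8.5673 · 14217.2 / 361
   = 337.41
Design effect: 2.0 × 337.41 = 674.81.
Round up → n₁ = 675; n₂ = r·n₁ = 4 × 675 = 2700.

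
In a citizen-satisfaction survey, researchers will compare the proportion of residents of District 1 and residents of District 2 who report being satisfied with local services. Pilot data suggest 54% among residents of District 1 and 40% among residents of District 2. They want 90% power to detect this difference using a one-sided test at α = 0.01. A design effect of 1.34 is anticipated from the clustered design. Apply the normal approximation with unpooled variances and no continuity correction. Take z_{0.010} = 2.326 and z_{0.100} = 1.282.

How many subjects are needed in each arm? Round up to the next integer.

n = (z_α + z_β)² · [p₁(1−p₁) + p₂(1−p₂)] / (p₁ − p₂)²
  = (2.326 + 1.282)² · (0.54·0.46 + 0.40·0.60) / (0.14)²
  = (3.608)² · (0.2484 + 0.2400) / 0.0196
  = 13.0177 · 0.4884 / 0.0196
  = 324.38
Design effect: 1.34 × 324.38 = 434.67.
Round up → n = 435 per group.

n = 435 per group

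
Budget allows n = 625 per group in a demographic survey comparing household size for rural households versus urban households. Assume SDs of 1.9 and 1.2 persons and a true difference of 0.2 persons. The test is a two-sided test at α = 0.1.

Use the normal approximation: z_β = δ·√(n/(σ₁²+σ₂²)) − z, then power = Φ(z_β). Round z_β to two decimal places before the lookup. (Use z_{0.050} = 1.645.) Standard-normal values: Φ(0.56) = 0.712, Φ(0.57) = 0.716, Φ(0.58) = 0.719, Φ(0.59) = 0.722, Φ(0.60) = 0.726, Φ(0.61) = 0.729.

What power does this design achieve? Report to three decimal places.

z_β = δ·√(n/(σ₁²+σ₂²)) − z_{α/2}
    = 0.2 · √(625/5.05) − 1.645
    = 0.2 · 11.12485 − 1.645
    = 2.2250 − 1.645 = 0.5800 → 0.58
Power = Φ(0.58) = 0.719.

Power ≈ 0.719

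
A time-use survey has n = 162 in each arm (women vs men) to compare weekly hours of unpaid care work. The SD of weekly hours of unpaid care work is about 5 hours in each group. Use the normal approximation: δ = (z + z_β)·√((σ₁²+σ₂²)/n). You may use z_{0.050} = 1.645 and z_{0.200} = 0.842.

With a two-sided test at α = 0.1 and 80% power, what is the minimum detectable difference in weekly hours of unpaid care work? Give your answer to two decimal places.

δ = (z_{α/2} + z_β) · √((σ₁²+σ₂²)/n)
  = (1.645 + 0.842) · √(50/162)
  = 2.487 · √0.30864
  = 2.487 · 0.5556
  = 1.3817

Minimum detectable difference ≈ 1.38 hours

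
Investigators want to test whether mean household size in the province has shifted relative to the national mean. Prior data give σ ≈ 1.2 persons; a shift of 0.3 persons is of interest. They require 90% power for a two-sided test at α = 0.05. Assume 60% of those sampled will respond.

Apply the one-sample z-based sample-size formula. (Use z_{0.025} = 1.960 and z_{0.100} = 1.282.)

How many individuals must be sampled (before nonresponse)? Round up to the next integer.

n = 281

n = (z_{α/2} + z_β)² · σ² / δ²
  = (1.960 + 1.282)² · 1.2² / 0.3²
  = 10.5106 · 1.44 / 0.09
  = 168.17
Adjust for 60% response: 168.17 / 0.60 = 280.28.
Round up → n = 281.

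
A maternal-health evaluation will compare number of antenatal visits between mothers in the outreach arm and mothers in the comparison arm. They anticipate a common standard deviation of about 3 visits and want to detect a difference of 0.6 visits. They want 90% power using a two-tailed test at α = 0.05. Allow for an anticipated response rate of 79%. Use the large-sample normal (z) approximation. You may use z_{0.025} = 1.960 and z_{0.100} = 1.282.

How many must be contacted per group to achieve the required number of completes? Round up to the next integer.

n = (z_{α/2} + z_β)² · (σ₁² + σ₂²) / δ²
  = (1.960 + 1.282)² · (2·3² = 18) / 0.6²
  = 10.5106 · 18 / 0.36
  = 525.53
Adjust for 79% response: 525.53 / 0.79 = 665.23.
Round up → n = 666 per group.

n = 666 per group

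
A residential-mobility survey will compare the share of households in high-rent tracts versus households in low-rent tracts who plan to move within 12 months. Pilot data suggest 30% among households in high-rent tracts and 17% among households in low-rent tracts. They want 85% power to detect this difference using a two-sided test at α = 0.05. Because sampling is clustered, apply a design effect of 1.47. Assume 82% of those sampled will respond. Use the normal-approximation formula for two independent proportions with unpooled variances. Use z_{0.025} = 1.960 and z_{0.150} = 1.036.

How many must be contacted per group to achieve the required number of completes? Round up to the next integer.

n = (z_{α/2} + z_β)² · [p₁(1−p₁) + p₂(1−p₂)] / (p₁ − p₂)²
  = (1.960 + 1.036)² · (0.30·0.70 + 0.17·0.83) / (0.13)²
  = (2.996)² · (0.2100 + 0.1411) / 0.0169
  = 8.9760 · 0.3511 / 0.0169
  = 186.48
Design effect: 1.47 × 186.48 = 274.12.
Adjust for 82% response: 274.12 / 0.82 = 334.30.
Round up → n = 335 per group.

n = 335 per group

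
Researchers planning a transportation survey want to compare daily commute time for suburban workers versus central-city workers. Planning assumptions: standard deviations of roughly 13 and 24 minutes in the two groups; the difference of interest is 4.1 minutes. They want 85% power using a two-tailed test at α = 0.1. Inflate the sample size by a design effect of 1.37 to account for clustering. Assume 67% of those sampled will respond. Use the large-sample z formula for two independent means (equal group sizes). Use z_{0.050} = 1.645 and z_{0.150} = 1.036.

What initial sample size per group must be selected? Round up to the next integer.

n = 652 per group

n = (z_{α/2} + z_β)² · (σ₁² + σ₂²) / δ²
  = (1.645 + 1.036)² · (13² + 24² = 745) / 4.1²
  = 7.1878 · 745 / 16.81
  = 318.55
Design effect: 1.37 × 318.55 = 436.42.
Adjust for 67% response: 436.42 / 0.67 = 651.37.
Round up → n = 652 per group.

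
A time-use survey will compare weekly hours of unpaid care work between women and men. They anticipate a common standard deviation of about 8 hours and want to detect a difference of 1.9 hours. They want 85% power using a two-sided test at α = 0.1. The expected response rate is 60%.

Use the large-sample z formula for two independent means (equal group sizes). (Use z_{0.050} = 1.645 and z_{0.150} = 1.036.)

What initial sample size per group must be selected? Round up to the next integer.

n = 425 per group

n = (z_{α/2} + z_β)² · (σ₁² + σ₂²) / δ²
  = (1.645 + 1.036)² · (2·8² = 128) / 1.9²
  = 7.1878 · 128 / 3.61
  = 254.86
Adjust for 60% response: 254.86 / 0.60 = 424.76.
Round up → n = 425 per group.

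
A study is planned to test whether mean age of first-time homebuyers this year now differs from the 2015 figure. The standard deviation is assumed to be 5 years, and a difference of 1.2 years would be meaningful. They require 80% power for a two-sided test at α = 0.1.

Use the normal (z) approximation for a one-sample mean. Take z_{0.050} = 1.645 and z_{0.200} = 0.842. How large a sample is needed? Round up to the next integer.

n = (z_{α/2} + z_β)² · σ² / δ²
  = (1.645 + 0.842)² · 5² / 1.2²
  = 6.1852 · 25 / 1.44
  = 107.38
Round up → n = 108.

n = 108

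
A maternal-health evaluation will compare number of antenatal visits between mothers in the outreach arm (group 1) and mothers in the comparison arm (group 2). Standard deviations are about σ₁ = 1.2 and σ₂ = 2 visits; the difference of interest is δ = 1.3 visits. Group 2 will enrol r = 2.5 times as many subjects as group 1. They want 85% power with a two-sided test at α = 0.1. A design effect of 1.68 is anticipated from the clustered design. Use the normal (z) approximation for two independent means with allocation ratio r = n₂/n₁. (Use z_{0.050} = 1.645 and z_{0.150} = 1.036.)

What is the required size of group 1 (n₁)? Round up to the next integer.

n₁ = (z_{α/2} + z_β)² · (σ₁² + σ₂²/r) / δ²
   = (1.645 + 1.036)² · (1.2² + 2²/2.5) / 1.3²
   = 7.1878 · (1.44 + 1.6) / 1.69
   = 7.1878 · 3.04 / 1.69
   = 12.93
Design effect: 1.68 × 12.93 = 21.72.
Round up → n₁ = 22; n₂ = r·n₁ = 2.5 × 22 = 55.

n₁ = 22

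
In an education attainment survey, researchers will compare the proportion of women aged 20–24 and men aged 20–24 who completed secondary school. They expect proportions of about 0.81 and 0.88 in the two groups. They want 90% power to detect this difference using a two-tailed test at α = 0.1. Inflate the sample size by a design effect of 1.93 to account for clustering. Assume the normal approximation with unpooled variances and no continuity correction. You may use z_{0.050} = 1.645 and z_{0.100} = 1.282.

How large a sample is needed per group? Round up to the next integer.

n = (z_{α/2} + z_β)² · [p₁(1−p₁) + p₂(1−p₂)] / (p₁ − p₂)²
  = (1.645 + 1.282)² · (0.81·0.19 + 0.88·0.12) / (-0.07)²
  = (2.927)² · (0.1539 + 0.1056) / 0.0049
  = 8.5673 · 0.2595 / 0.0049
  = 453.72
Design effect: 1.93 × 453.72 = 875.68.
Round up → n = 876 per group.

n = 876 per group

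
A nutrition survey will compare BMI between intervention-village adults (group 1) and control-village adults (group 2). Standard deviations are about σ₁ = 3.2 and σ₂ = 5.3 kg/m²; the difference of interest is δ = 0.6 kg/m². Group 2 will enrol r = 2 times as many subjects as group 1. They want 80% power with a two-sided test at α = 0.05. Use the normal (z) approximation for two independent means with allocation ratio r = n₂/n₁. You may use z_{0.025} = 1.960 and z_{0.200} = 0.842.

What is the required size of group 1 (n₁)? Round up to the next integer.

n₁ = 530

n₁ = (z_{α/2} + z_β)² · (σ₁² + σ₂²/r) / δ²
   = (1.960 + 0.842)² · (3.2² + 5.3²/2) / 0.6²
   = 7.8512 · (10.24 + 14.045) / 0.36
   = 7.8512 · 24.285 / 0.36
   = 529.63
Round up → n₁ = 530; n₂ = r·n₁ = 2 × 530 = 1060.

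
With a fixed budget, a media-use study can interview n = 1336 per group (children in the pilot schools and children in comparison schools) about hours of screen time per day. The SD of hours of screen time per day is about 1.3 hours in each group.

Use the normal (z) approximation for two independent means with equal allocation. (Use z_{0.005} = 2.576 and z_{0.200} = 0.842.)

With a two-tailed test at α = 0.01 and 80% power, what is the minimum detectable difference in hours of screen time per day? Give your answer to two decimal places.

Minimum detectable difference ≈ 0.17 hours

δ = (z_{α/2} + z_β) · √((σ₁²+σ₂²)/n)
  = (2.576 + 0.842) · √(3.38/1336)
  = 3.418 · √0.00253
  = 3.418 · 0.0503
  = 0.1719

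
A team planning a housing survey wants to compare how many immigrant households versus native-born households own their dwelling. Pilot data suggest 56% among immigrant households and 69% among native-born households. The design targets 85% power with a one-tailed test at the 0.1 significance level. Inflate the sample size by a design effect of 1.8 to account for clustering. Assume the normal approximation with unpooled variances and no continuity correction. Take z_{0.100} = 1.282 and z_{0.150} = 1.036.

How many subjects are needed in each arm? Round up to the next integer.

n = 264 per group

n = (z_α + z_β)² · [p₁(1−p₁) + p₂(1−p₂)] / (p₁ − p₂)²
  = (1.282 + 1.036)² · (0.56·0.44 + 0.69·0.31) / (-0.13)²
  = (2.318)² · (0.2464 + 0.2139) / 0.0169
  = 5.3731 · 0.4603 / 0.0169
  = 146.35
Design effect: 1.8 × 146.35 = 263.42.
Round up → n = 264 per group.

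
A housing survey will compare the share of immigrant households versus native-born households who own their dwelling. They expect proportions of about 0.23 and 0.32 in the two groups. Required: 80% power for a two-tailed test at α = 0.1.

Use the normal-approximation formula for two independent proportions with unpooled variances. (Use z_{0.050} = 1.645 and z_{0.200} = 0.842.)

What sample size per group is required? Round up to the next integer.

n = (z_{α/2} + z_β)² · [p₁(1−p₁) + p₂(1−p₂)] / (p₁ − p₂)²
  = (1.645 + 0.842)² · (0.23·0.77 + 0.32·0.68) / (-0.09)²
  = (2.487)² · (0.1771 + 0.2176) / 0.0081
  = 6.1852 · 0.3947 / 0.0081
  = 301.39
Round up → n = 302 per group.

n = 302 per group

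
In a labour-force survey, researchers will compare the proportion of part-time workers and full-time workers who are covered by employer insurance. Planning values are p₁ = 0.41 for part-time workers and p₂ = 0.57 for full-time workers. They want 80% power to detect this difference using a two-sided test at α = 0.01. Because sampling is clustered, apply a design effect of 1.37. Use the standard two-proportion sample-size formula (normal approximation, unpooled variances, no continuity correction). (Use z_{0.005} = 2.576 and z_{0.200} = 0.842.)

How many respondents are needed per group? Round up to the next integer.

n = 305 per group

n = (z_{α/2} + z_β)² · [p₁(1−p₁) + p₂(1−p₂)] / (p₁ − p₂)²
  = (2.576 + 0.842)² · (0.41·0.59 + 0.57·0.43) / (-0.16)²
  = (3.418)² · (0.2419 + 0.2451) / 0.0256
  = 11.6827 · 0.4870 / 0.0256
  = 222.25
Design effect: 1.37 × 222.25 = 304.48.
Round up → n = 305 per group.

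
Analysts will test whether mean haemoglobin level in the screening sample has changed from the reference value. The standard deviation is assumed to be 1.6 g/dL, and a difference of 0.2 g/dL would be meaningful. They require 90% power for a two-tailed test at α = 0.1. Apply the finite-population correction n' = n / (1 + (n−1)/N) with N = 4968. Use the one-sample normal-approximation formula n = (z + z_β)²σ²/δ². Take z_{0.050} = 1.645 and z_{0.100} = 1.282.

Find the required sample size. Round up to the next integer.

n = 494

n = (z_{α/2} + z_β)² · σ² / δ²
  = (1.645 + 1.282)² · 1.6² / 0.2²
  = 8.5673 · 2.56 / 0.04
  = 548.31
Finite-population correction (N = 4968): 548.31 / (1 + (548.31 − 1)/4968) = 493.90.
Round up → n = 494.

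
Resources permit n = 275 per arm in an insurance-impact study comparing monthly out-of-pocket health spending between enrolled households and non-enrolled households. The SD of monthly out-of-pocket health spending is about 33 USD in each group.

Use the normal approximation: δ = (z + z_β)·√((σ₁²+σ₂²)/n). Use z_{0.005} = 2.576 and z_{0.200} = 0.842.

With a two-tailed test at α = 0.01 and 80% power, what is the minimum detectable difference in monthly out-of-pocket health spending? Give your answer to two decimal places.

Minimum detectable difference ≈ 9.62 USD

δ = (z_{α/2} + z_β) · √((σ₁²+σ₂²)/n)
  = (2.576 + 0.842) · √(2178/275)
  = 3.418 · √7.92
  = 3.418 · 2.8142
  = 9.6191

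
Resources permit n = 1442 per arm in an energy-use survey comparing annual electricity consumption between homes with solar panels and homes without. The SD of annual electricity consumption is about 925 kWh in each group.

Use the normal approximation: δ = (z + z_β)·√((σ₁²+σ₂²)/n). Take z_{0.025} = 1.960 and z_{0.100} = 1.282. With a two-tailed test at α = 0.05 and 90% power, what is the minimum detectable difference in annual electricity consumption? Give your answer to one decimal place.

δ = (z_{α/2} + z_β) · √((σ₁²+σ₂²)/n)
  = (1.960 + 1.282) · √(1711250/1442)
  = 3.242 · √1186.7
  = 3.242 · 34.4488
  = 111.6830

Minimum detectable difference ≈ 111.7 kWh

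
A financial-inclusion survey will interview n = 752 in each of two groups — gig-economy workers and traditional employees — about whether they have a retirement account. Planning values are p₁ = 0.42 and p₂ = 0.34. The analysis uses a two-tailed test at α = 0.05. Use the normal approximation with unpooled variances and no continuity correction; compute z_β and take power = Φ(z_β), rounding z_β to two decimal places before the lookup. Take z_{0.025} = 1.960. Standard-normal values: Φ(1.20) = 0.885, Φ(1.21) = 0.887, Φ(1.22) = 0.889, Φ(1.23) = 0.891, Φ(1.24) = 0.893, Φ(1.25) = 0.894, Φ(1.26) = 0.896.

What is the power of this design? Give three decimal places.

z_β = |p₁−p₂|·√(n/[p₁q₁+p₂q₂]) − z_{α/2}
    = 0.08 · √(752/0.4680) − 1.960
    = 0.08 · 40.0854 − 1.960
    = 3.2068 − 1.960 = 1.2468 → 1.25
Power = Φ(1.25) = 0.894.

Power ≈ 0.894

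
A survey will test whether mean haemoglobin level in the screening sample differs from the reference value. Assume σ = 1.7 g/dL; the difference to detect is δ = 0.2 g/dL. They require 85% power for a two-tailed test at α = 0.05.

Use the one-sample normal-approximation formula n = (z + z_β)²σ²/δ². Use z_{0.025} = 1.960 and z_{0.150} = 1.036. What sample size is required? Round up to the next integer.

n = (z_{α/2} + z_β)² · σ² / δ²
  = (1.960 + 1.036)² · 1.7² / 0.2²
  = 8.9760 · 2.89 / 0.04
  = 648.52
Round up → n = 649.

n = 649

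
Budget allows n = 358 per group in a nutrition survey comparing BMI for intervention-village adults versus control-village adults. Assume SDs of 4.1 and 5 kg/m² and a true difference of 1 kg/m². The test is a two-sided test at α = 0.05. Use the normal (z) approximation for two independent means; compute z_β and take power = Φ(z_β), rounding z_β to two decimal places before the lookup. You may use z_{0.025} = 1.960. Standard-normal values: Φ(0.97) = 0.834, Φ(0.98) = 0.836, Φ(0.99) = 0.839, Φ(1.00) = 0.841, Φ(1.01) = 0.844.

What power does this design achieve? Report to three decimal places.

Power ≈ 0.834

z_β = δ·√(n/(σ₁²+σ₂²)) − z_{α/2}
    = 1 · √(358/41.81) − 1.960
    = 1 · 2.92618 − 1.960
    = 2.9262 − 1.960 = 0.9662 → 0.97
Power = Φ(0.97) = 0.834.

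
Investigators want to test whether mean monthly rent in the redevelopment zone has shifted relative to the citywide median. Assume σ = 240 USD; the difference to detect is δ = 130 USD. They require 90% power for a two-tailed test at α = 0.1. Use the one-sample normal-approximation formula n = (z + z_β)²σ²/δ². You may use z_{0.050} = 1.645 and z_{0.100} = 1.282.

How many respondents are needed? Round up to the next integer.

n = (z_{α/2} + z_β)² · σ² / δ²
  = (1.645 + 1.282)² · 240² / 130²
  = 8.5673 · 57600 / 16900
  = 29.20
Round up → n = 30.

n = 30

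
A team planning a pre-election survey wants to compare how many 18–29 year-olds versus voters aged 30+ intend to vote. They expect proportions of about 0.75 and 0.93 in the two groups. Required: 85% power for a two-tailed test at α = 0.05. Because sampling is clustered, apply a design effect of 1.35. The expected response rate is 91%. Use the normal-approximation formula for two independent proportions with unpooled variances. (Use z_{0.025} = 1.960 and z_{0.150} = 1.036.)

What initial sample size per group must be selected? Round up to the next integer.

n = (z_{α/2} + z_β)² · [p₁(1−p₁) + p₂(1−p₂)] / (p₁ − p₂)²
  = (1.960 + 1.036)² · (0.75·0.25 + 0.93·0.07) / (-0.18)²
  = (2.996)² · (0.1875 + 0.0651) / 0.0324
  = 8.9760 · 0.2526 / 0.0324
  = 69.98
Design effect: 1.35 × 69.98 = 94.47.
Adjust for 91% response: 94.47 / 0.91 = 103.82.
Round up → n = 104 per group.

n = 104 per group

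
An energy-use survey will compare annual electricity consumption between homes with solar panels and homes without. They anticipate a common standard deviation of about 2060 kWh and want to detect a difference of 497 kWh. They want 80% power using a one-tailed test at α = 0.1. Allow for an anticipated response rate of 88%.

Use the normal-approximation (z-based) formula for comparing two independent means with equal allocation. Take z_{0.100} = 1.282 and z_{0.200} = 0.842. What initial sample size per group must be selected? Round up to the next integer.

n = 177 per group

n = (z_α + z_β)² · (σ₁² + σ₂²) / δ²
  = (1.282 + 0.842)² · (2·2060² = 8487200) / 497²
  = 4.5114 · 8487200 / 247009
  = 155.01
Adjust for 88% response: 155.01 / 0.88 = 176.15.
Round up → n = 177 per group.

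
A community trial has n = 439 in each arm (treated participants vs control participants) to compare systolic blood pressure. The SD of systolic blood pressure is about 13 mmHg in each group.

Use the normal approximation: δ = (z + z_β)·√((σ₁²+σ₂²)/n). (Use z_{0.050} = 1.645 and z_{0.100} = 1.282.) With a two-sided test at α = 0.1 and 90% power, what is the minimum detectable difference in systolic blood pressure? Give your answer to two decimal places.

Minimum detectable difference ≈ 2.57 mmHg

δ = (z_{α/2} + z_β) · √((σ₁²+σ₂²)/n)
  = (1.645 + 1.282) · √(338/439)
  = 2.927 · √0.76993
  = 2.927 · 0.8775
  = 2.5683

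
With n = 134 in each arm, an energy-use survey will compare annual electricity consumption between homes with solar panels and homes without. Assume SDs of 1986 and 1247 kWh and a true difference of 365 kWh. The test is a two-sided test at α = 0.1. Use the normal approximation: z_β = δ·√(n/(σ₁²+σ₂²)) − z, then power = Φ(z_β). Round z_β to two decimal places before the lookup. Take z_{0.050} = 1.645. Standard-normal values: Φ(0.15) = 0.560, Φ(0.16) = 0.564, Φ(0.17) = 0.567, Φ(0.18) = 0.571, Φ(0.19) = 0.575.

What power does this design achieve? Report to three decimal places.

z_β = δ·√(n/(σ₁²+σ₂²)) − z_{α/2}
    = 365 · √(134/5499205) − 1.645
    = 365 · 0.00494 − 1.645
    = 1.8018 − 1.645 = 0.1568 → 0.16
Power = Φ(0.16) = 0.564.

Power ≈ 0.564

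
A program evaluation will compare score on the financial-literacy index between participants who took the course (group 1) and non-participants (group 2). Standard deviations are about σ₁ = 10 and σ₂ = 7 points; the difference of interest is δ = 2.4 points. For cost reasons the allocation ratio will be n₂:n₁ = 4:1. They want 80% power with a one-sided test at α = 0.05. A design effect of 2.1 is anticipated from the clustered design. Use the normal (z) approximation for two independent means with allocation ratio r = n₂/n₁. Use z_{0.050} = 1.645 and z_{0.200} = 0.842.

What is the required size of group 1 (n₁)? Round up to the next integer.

n₁ = (z_α + z_β)² · (σ₁² + σ₂²/r) / δ²
   = (1.645 + 0.842)² · (10² + 7²/4) / 2.4²
   = 6.1852 · (100 + 12.25) / 5.76
   = 6.1852 · 112.25 / 5.76
   = 120.54
Design effect: 2.1 × 120.54 = 253.12.
Round up → n₁ = 254; n₂ = r·n₁ = 4 × 254 = 1016.

n₁ = 254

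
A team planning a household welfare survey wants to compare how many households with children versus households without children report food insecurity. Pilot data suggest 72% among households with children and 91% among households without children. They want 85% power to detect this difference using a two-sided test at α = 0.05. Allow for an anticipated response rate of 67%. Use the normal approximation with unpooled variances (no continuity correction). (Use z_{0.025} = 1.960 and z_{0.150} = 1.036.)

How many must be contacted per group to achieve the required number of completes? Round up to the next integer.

n = 106 per group

n = (z_{α/2} + z_β)² · [p₁(1−p₁) + p₂(1−p₂)] / (p₁ − p₂)²
  = (1.960 + 1.036)² · (0.72·0.28 + 0.91·0.09) / (-0.19)²
  = (2.996)² · (0.2016 + 0.0819) / 0.0361
  = 8.9760 · 0.2835 / 0.0361
  = 70.49
Adjust for 67% response: 70.49 / 0.67 = 105.21.
Round up → n = 106 per group.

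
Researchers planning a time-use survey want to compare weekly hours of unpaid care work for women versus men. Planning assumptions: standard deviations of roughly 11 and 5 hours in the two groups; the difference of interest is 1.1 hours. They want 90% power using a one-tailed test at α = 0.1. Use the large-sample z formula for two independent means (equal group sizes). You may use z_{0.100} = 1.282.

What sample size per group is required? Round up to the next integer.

n = (z_α + z_β)² · (σ₁² + σ₂²) / δ²
  = (1.282 + 1.282)² · (11² + 5² = 146) / 1.1²
  = 6.5741 · 146 / 1.21
  = 793.24
Round up → n = 794 per group.

n = 794 per group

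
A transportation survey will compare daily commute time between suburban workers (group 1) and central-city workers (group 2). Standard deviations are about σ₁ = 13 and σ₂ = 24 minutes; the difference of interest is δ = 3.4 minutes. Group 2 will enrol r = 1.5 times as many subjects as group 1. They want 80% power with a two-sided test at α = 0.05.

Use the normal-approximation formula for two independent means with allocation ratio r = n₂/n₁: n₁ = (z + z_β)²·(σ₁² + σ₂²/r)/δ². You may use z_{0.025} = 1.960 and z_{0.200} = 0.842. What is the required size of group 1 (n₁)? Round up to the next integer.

n₁ = (z_{α/2} + z_β)² · (σ₁² + σ₂²/r) / δ²
   = (1.960 + 0.842)² · (13² + 24²/1.5) / 3.4²
   = 7.8512 · (169 + 384) / 11.56
   = 7.8512 · 553 / 11.56
   = 375.58
Round up → n₁ = 376; n₂ = r·n₁ = 1.5 × 376 = 564.

n₁ = 376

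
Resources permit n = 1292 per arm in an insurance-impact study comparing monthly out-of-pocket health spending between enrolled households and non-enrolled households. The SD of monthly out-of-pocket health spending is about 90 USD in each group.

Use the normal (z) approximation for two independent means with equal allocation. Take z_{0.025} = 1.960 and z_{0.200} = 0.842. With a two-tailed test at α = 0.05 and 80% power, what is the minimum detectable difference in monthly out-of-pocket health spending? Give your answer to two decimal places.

Minimum detectable difference ≈ 9.92 USD

δ = (z_{α/2} + z_β) · √((σ₁²+σ₂²)/n)
  = (1.960 + 0.842) · √(16200/1292)
  = 2.802 · √12.5387
  = 2.802 · 3.5410
  = 9.9219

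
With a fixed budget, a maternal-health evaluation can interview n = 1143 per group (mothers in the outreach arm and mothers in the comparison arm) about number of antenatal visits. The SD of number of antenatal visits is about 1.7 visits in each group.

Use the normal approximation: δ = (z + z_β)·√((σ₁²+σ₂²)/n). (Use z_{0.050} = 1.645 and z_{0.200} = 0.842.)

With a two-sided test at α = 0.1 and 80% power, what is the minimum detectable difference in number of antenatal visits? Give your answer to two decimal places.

δ = (z_{α/2} + z_β) · √((σ₁²+σ₂²)/n)
  = (1.645 + 0.842) · √(5.78/1143)
  = 2.487 · √0.00506
  = 2.487 · 0.0711
  = 0.1769

Minimum detectable difference ≈ 0.18 visits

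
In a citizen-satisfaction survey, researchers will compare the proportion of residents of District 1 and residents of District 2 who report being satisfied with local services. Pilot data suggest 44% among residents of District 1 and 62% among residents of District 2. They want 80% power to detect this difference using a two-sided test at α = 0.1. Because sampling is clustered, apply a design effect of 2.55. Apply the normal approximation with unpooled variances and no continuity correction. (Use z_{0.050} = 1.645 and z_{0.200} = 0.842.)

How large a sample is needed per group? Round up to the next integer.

n = 235 per group

n = (z_{α/2} + z_β)² · [p₁(1−p₁) + p₂(1−p₂)] / (p₁ − p₂)²
  = (1.645 + 0.842)² · (0.44·0.56 + 0.62·0.38) / (-0.18)²
  = (2.487)² · (0.2464 + 0.2356) / 0.0324
  = 6.1852 · 0.4820 / 0.0324
  = 92.01
Design effect: 2.55 × 92.01 = 234.64.
Round up → n = 235 per group.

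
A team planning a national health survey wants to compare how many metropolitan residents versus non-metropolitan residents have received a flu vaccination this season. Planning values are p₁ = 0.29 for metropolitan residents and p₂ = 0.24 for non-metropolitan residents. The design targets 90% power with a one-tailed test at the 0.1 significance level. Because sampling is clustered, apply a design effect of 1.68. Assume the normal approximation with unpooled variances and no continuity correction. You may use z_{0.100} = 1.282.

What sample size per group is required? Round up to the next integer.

n = (z_α + z_β)² · [p₁(1−p₁) + p₂(1−p₂)] / (p₁ − p₂)²
  = (1.282 + 1.282)² · (0.29·0.71 + 0.24·0.76) / (0.05)²
  = (2.564)² · (0.2059 + 0.1824) / 0.0025
  = 6.5741 · 0.3883 / 0.0025
  = 1021.09
Design effect: 1.68 × 1021.09 = 1715.43.
Round up → n = 1716 per group.

n = 1716 per group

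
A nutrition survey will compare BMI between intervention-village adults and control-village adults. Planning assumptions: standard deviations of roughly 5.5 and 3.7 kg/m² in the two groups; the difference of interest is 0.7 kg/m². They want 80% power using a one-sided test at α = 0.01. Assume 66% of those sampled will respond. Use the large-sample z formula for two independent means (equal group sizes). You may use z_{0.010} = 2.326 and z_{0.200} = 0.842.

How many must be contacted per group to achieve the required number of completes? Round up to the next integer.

n = (z_α + z_β)² · (σ₁² + σ₂²) / δ²
  = (2.326 + 0.842)² · (5.5² + 3.7² = 43.94) / 0.7²
  = 10.0362 · 43.94 / 0.49
  = 899.98
Adjust for 66% response: 899.98 / 0.66 = 1363.61.
Round up → n = 1364 per group.

n = 1364 per group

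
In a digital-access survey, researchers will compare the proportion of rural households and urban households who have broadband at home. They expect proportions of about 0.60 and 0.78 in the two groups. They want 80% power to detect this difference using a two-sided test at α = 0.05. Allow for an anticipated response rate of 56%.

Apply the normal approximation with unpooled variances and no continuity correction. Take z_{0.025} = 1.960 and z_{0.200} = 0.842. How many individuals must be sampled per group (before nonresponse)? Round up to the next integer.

n = (z_{α/2} + z_β)² · [p₁(1−p₁) + p₂(1−p₂)] / (p₁ − p₂)²
  = (1.960 + 0.842)² · (0.60·0.40 + 0.78·0.22) / (-0.18)²
  = (2.802)² · (0.2400 + 0.1716) / 0.0324
  = 7.8512 · 0.4116 / 0.0324
  = 99.74
Adjust for 56% response: 99.74 / 0.56 = 178.11.
Round up → n = 179 per group.

n = 179 per group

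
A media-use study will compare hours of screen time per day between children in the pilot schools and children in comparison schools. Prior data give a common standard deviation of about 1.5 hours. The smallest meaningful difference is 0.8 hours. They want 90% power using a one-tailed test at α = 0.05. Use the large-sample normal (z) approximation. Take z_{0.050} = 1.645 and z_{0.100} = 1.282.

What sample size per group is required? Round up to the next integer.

n = (z_α + z_β)² · (σ₁² + σ₂²) / δ²
  = (1.645 + 1.282)² · (2·1.5² = 4.5) / 0.8²
  = 8.5673 · 4.5 / 0.64
  = 60.24
Round up → n = 61 per group.

n = 61 per group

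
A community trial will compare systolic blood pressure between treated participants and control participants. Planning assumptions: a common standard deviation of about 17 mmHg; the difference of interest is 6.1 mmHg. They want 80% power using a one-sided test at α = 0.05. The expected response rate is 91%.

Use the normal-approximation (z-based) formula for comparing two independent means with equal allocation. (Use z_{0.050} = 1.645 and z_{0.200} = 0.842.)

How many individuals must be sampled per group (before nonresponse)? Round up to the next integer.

n = (z_α + z_β)² · (σ₁² + σ₂²) / δ²
  = (1.645 + 0.842)² · (2·17² = 578) / 6.1²
  = 6.1852 · 578 / 37.21
  = 96.08
Adjust for 91% response: 96.08 / 0.91 = 105.58.
Round up → n = 106 per group.

n = 106 per group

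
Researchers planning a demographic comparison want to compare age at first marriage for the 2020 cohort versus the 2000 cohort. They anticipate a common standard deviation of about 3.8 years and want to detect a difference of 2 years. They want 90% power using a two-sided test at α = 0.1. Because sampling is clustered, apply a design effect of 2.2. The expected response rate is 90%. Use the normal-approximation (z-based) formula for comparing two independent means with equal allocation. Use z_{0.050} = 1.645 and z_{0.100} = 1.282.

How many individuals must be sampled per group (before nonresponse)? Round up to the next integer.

n = (z_{α/2} + z_β)² · (σ₁² + σ₂²) / δ²
  = (1.645 + 1.282)² · (2·3.8² = 28.88) / 2²
  = 8.5673 · 28.88 / 4
  = 61.86
Design effect: 2.2 × 61.86 = 136.08.
Adjust for 90% response: 136.08 / 0.90 = 151.20.
Round up → n = 152 per group.

n = 152 per group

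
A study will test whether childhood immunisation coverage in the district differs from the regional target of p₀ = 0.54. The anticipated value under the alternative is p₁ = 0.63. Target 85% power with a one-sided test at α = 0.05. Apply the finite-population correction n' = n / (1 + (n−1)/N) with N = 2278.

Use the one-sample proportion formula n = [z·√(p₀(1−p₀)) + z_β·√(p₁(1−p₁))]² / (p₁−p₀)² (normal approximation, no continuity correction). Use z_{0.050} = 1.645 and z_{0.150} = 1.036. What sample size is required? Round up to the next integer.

n = 197

n = [z_α·√(p₀q₀) + z_β·√(p₁q₁)]² / (p₁ − p₀)²
  = [1.645·√(0.54·0.46) + 1.036·√(0.63·0.37)]² / (0.09)²
  = [1.645·0.4984 + 1.036·0.4828]² / 0.0081
  = [1.3200]² / 0.0081
  = 215.13
Finite-population correction (N = 2278): 215.13 / (1 + (215.13 − 1)/2278) = 196.64.
Round up → n = 197.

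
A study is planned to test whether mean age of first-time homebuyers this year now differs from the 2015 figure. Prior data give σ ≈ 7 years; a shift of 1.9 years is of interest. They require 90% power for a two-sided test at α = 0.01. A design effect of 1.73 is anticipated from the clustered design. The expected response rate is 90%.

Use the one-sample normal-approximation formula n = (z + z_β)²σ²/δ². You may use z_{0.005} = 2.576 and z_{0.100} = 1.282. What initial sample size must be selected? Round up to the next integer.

n = (z_{α/2} + z_β)² · σ² / δ²
  = (2.576 + 1.282)² · 7² / 1.9²
  = 14.8842 · 49 / 3.61
  = 202.03
Design effect: 1.73 × 202.03 = 349.51.
Adjust for 90% response: 349.51 / 0.90 = 388.34.
Round up → n = 389.

n = 389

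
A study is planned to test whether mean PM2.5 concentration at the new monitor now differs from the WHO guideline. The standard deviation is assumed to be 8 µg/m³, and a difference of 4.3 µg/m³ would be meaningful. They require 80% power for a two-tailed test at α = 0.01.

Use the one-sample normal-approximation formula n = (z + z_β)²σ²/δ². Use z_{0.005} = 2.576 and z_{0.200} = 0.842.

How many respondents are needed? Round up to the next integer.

n = (z_{α/2} + z_β)² · σ² / δ²
  = (2.576 + 0.842)² · 8² / 4.3²
  = 11.6827 · 64 / 18.49
  = 40.44
Round up → n = 41.

n = 41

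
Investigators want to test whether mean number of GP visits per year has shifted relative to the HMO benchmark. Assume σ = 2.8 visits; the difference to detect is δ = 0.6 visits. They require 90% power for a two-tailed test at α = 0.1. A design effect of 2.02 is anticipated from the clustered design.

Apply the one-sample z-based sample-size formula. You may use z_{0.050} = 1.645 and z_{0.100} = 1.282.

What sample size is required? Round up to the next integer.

n = 377

n = (z_{α/2} + z_β)² · σ² / δ²
  = (1.645 + 1.282)² · 2.8² / 0.6²
  = 8.5673 · 7.84 / 0.36
  = 186.58
Design effect: 2.02 × 186.58 = 376.89.
Round up → n = 377.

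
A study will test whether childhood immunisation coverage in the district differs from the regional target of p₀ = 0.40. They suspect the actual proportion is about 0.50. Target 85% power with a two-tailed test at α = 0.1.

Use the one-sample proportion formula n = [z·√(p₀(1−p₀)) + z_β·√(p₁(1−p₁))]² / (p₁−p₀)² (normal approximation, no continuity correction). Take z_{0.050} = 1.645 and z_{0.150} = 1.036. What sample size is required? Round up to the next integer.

n = [z_{α/2}·√(p₀q₀) + z_β·√(p₁q₁)]² / (p₁ − p₀)²
  = [1.645·√(0.40·0.60) + 1.036·√(0.50·0.50)]² / (0.10)²
  = [1.645·0.4899 + 1.036·0.5000]² / 0.0100
  = [1.3239]² / 0.0100
  = 175.27
Round up → n = 176.

n = 176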